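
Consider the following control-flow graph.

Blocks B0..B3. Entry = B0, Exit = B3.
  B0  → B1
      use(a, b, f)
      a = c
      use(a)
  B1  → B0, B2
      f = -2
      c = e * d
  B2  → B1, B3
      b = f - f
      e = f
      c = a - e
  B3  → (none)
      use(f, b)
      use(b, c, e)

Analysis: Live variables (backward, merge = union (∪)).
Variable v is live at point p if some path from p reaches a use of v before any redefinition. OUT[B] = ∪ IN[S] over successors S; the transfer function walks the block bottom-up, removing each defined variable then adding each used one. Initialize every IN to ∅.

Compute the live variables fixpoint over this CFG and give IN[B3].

Fixpoint table:
  B0: | IN={a, b, c, d, e, f} | OUT={a, b, d, e}
  B1: | IN={a, b, d, e} | OUT={a, b, c, d, e, f}
  B2: | IN={a, d, f} | OUT={a, b, c, d, e, f}
  B3: | IN={b, c, e, f} | OUT={}

B3 is the boundary node: OUT[B3] = {}
Applying B3's transfer function to that OUT value gives IN[B3] (row B3 above).

Answer: {b, c, e, f}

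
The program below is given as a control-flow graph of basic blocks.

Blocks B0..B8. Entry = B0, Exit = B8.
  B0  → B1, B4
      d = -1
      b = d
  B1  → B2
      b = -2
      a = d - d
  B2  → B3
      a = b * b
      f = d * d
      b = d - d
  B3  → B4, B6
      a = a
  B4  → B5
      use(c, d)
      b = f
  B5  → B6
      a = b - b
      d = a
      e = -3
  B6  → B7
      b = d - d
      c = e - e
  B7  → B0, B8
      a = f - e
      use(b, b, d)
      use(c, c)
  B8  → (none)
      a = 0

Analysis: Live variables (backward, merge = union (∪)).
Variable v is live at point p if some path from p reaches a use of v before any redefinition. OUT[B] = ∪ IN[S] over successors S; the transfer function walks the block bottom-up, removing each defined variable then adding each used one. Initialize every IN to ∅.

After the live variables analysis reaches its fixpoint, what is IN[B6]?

Fixpoint table:
  B0:  IN={c, e, f}  OUT={c, d, e, f}
  B1:  IN={c, d, e}  OUT={b, c, d, e}
  B2:  IN={b, c, d, e}  OUT={a, c, d, e, f}
  B3:  IN={a, c, d, e, f}  OUT={c, d, e, f}
  B4:  IN={c, d, f}  OUT={b, f}
  B5:  IN={b, f}  OUT={d, e, f}
  B6:  IN={d, e, f}  OUT={b, c, d, e, f}
  B7:  IN={b, c, d, e, f}  OUT={c, e, f}
  B8:  IN={}  OUT={}

Merge at B6: OUT[B6] = IN[B7] = {b, c, d, e, f}
Applying B6's transfer function to that OUT value gives IN[B6] (row B6 above).

Answer: {d, e, f}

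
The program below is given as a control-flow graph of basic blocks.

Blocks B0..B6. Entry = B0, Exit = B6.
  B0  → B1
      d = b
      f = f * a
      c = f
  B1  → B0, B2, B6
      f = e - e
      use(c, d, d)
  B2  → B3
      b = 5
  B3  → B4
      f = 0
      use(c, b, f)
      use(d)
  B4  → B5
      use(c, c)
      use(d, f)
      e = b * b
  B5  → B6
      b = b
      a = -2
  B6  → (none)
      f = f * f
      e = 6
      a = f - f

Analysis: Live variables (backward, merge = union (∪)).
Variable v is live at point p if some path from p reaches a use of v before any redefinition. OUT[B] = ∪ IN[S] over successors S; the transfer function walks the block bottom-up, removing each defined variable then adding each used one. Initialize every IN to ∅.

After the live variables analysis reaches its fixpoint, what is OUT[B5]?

Converged values:
  B0:  IN={a, b, e, f}  OUT={a, b, c, d, e}
  B1:  IN={a, b, c, d, e}  OUT={a, b, c, d, e, f}
  B2:  IN={c, d}  OUT={b, c, d}
  B3:  IN={b, c, d}  OUT={b, c, d, f}
  B4:  IN={b, c, d, f}  OUT={b, f}
  B5:  IN={b, f}  OUT={f}
  B6:  IN={f}  OUT={}

Merge at B5: OUT[B5] = IN[B6] = {f}

Answer: {f}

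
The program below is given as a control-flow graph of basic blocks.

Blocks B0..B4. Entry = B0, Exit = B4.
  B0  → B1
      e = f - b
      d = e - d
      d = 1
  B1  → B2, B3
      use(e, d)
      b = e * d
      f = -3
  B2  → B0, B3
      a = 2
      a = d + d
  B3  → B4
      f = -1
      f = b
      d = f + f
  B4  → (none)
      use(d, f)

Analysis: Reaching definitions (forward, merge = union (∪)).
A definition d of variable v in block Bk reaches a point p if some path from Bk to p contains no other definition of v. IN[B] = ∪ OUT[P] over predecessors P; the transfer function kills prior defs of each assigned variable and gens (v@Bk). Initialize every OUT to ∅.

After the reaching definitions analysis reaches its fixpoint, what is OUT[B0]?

Answer: {a@B2, b@B1, d@B0, e@B0, f@B1}

Trace:
Converged values:
  B0:  IN={a@B2, b@B1, d@B0, e@B0, f@B1}  OUT={a@B2, b@B1, d@B0, e@B0, f@B1}
  B1:  IN={a@B2, b@B1, d@B0, e@B0, f@B1}  OUT={a@B2, b@B1, d@B0, e@B0, f@B1}
  B2:  IN={a@B2, b@B1, d@B0, e@B0, f@B1}  OUT={a@B2, b@B1, d@B0, e@B0, f@B1}
  B3:  IN={a@B2, b@B1, d@B0, e@B0, f@B1}  OUT={a@B2, b@B1, d@B3, e@B0, f@B3}
  B4:  IN={a@B2, b@B1, d@B3, e@B0, f@B3}  OUT={a@B2, b@B1, d@B3, e@B0, f@B3}

Merge at B0 (entry node, so the boundary value {} is joined with the incoming edge(s)): IN[B0] = {} ⊔ OUT[B2] = {a@B2, b@B1, d@B0, e@B0, f@B1}
Applying B0's transfer function to that IN value gives OUT[B0] (row B0 above).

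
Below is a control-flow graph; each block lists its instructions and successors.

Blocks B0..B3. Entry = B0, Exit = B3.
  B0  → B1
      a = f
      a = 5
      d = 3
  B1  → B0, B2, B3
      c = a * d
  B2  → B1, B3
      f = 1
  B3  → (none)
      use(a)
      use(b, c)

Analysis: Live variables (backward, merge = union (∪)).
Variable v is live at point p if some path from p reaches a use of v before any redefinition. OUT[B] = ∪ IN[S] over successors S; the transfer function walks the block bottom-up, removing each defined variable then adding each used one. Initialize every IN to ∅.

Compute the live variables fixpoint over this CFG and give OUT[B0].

Answer: {a, b, d, f}

Trace:
Fixpoint table:
  B0:   IN={b, f}   OUT={a, b, d, f}
  B1:   IN={a, b, d, f}   OUT={a, b, c, d, f}
  B2:   IN={a, b, c, d}   OUT={a, b, c, d, f}
  B3:   IN={a, b, c}   OUT={}

Merge at B0: OUT[B0] = IN[B1] = {a, b, d, f}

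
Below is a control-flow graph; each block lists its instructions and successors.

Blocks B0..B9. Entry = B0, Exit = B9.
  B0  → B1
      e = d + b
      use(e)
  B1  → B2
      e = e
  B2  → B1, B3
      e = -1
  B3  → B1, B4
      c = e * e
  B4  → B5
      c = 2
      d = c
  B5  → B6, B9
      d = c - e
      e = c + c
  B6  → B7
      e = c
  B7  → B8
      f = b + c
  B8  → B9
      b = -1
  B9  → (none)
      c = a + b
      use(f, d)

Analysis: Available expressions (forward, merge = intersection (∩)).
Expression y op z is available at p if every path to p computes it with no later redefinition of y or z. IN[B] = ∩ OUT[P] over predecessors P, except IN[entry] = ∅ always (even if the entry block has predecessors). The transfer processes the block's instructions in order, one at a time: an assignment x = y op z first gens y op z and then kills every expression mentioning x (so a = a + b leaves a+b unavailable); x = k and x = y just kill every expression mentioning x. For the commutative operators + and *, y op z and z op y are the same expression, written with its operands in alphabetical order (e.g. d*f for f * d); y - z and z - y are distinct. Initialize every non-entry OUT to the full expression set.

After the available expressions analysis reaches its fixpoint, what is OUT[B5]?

Converged values:
  B0:   IN={}   OUT={b+d}
  B1:   IN={b+d}   OUT={b+d}
  B2:   IN={b+d}   OUT={b+d}
  B3:   IN={b+d}   OUT={b+d, e*e}
  B4:   IN={b+d, e*e}   OUT={e*e}
  B5:   IN={e*e}   OUT={c+c}
  B6:   IN={c+c}   OUT={c+c}
  B7:   IN={c+c}   OUT={b+c, c+c}
  B8:   IN={b+c, c+c}   OUT={c+c}
  B9:   IN={c+c}   OUT={a+b}

Merge at B5: IN[B5] = OUT[B4] = {e*e}
Applying B5's transfer function to that IN value gives OUT[B5] (row B5 above).

Answer: {c+c}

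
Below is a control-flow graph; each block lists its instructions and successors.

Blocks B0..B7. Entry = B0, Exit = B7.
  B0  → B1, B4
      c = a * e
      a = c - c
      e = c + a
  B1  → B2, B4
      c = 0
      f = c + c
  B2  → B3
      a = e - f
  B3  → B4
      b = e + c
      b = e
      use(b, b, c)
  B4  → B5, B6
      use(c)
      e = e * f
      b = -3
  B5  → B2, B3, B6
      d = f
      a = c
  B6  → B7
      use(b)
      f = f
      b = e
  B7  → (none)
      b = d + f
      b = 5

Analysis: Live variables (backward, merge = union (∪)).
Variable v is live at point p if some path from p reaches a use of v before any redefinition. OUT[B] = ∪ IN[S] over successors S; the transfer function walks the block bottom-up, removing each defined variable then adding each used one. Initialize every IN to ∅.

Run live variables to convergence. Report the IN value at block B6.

Answer: {b, d, e, f}

Derivation:
Fixpoint table:
  B0:  IN={a, d, e, f}  OUT={c, d, e, f}
  B1:  IN={d, e}  OUT={c, d, e, f}
  B2:  IN={c, d, e, f}  OUT={c, d, e, f}
  B3:  IN={c, d, e, f}  OUT={c, d, e, f}
  B4:  IN={c, d, e, f}  OUT={b, c, d, e, f}
  B5:  IN={b, c, e, f}  OUT={b, c, d, e, f}
  B6:  IN={b, d, e, f}  OUT={d, f}
  B7:  IN={d, f}  OUT={}

Merge at B6: OUT[B6] = IN[B7] = {d, f}
Applying B6's transfer function to that OUT value gives IN[B6] (row B6 above).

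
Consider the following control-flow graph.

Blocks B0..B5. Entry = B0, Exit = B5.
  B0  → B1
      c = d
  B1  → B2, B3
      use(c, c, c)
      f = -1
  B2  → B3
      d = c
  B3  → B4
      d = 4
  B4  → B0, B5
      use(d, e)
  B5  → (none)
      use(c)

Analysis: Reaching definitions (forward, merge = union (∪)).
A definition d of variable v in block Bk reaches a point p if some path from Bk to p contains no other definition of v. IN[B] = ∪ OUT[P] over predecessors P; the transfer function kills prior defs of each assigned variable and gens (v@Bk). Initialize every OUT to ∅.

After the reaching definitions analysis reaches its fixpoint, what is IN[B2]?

Answer: {c@B0, d@B3, f@B1}

Derivation:
Per-block solution:
  B0:  IN={c@B0, d@B3, f@B1}  OUT={c@B0, d@B3, f@B1}
  B1:  IN={c@B0, d@B3, f@B1}  OUT={c@B0, d@B3, f@B1}
  B2:  IN={c@B0, d@B3, f@B1}  OUT={c@B0, d@B2, f@B1}
  B3:  IN={c@B0, d@B2, d@B3, f@B1}  OUT={c@B0, d@B3, f@B1}
  B4:  IN={c@B0, d@B3, f@B1}  OUT={c@B0, d@B3, f@B1}
  B5:  IN={c@B0, d@B3, f@B1}  OUT={c@B0, d@B3, f@B1}

Merge at B2: IN[B2] = OUT[B1] = {c@B0, d@B3, f@B1}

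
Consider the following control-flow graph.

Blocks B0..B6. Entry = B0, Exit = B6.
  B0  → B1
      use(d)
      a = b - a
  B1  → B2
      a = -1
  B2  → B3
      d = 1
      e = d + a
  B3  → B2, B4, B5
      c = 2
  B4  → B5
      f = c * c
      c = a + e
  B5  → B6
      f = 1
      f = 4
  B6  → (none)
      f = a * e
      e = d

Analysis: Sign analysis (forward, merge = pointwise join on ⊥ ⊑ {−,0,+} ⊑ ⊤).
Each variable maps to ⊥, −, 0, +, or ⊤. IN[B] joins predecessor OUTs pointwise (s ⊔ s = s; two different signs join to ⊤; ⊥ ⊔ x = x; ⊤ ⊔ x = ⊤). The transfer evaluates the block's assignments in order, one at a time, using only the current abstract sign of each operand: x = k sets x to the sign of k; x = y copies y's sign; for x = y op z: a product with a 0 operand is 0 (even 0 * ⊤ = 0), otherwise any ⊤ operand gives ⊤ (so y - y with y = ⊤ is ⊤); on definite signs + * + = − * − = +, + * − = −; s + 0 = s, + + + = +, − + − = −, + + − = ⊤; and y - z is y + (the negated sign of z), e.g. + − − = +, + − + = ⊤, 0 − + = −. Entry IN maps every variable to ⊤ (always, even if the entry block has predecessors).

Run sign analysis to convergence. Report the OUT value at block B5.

Fixpoint table:
  B0: | IN=(all ⊤) | OUT=(all ⊤)
  B1: | IN=(all ⊤) | OUT={a:-; rest ⊤}
  B2: | IN={a:-; rest ⊤} | OUT={a:-, d:+; rest ⊤}
  B3: | IN={a:-, d:+; rest ⊤} | OUT={a:-, c:+, d:+; rest ⊤}
  B4: | IN={a:-, c:+, d:+; rest ⊤} | OUT={a:-, d:+, f:+; rest ⊤}
  B5: | IN={a:-, d:+; rest ⊤} | OUT={a:-, d:+, f:+; rest ⊤}
  B6: | IN={a:-, d:+, f:+; rest ⊤} | OUT={a:-, d:+, e:+; rest ⊤}

Merge at B5: IN[B5] = OUT[B3] ⊔ OUT[B4] = {a: -, b: ⊤, c: ⊤, d: +, e: ⊤, f: ⊤}
Applying B5's transfer function to that IN value gives OUT[B5] (row B5 above).

Answer: {a: -, b: ⊤, c: ⊤, d: +, e: ⊤, f: +}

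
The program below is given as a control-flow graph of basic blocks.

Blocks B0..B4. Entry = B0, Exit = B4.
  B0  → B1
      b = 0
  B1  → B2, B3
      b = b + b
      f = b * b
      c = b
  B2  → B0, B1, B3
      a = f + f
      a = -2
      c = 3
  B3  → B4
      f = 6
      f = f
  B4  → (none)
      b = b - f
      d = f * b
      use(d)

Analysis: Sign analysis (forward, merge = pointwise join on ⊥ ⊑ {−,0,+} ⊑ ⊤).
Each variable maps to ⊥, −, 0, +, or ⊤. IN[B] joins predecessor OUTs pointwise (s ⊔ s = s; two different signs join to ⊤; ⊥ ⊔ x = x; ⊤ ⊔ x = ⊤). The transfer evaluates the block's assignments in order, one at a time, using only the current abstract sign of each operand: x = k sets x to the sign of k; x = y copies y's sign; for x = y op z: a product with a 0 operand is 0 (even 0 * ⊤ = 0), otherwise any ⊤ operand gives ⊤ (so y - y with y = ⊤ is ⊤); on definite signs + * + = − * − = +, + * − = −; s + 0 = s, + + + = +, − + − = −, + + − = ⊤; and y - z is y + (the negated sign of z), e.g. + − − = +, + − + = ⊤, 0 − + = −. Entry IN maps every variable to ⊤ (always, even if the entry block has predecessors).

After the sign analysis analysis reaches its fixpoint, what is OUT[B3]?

Answer: {a: ⊤, b: 0, c: ⊤, d: ⊤, e: ⊤, f: +}

Working:
Per-block solution:
  B0:   IN=(all ⊤)   OUT={b:0; rest ⊤}
  B1:   IN={b:0; rest ⊤}   OUT={b:0, c:0, f:0; rest ⊤}
  B2:   IN={b:0, c:0, f:0; rest ⊤}   OUT={a:-, b:0, c:+, f:0; rest ⊤}
  B3:   IN={b:0, f:0; rest ⊤}   OUT={b:0, f:+; rest ⊤}
  B4:   IN={b:0, f:+; rest ⊤}   OUT={b:-, d:-, f:+; rest ⊤}

Merge at B3: IN[B3] = OUT[B1] ⊔ OUT[B2] = {a: ⊤, b: 0, c: ⊤, d: ⊤, e: ⊤, f: 0}
Applying B3's transfer function to that IN value gives OUT[B3] (row B3 above).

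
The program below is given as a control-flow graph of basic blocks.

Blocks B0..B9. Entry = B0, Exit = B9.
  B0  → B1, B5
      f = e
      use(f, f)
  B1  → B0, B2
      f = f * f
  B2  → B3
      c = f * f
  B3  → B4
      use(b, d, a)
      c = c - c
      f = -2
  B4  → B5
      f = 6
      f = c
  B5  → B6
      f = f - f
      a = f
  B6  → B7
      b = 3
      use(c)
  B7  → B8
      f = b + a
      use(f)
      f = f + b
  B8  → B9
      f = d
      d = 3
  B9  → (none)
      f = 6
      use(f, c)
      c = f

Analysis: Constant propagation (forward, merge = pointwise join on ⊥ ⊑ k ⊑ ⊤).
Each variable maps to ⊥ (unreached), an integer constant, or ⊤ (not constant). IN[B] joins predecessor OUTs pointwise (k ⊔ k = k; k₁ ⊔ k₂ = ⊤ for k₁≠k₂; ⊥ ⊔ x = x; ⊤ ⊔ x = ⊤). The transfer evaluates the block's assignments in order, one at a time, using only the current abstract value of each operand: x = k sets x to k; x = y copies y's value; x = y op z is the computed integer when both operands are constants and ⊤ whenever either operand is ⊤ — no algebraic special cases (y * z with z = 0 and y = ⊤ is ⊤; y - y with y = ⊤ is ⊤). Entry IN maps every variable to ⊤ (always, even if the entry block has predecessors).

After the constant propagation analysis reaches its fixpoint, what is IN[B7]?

Answer: {a: ⊤, b: 3, c: ⊤, d: ⊤, e: ⊤, f: ⊤}

Working:
Converged values:
  B0:  IN=(all ⊤)  OUT=(all ⊤)
  B1:  IN=(all ⊤)  OUT=(all ⊤)
  B2:  IN=(all ⊤)  OUT=(all ⊤)
  B3:  IN=(all ⊤)  OUT={f:-2; rest ⊤}
  B4:  IN={f:-2; rest ⊤}  OUT=(all ⊤)
  B5:  IN=(all ⊤)  OUT=(all ⊤)
  B6:  IN=(all ⊤)  OUT={b:3; rest ⊤}
  B7:  IN={b:3; rest ⊤}  OUT={b:3; rest ⊤}
  B8:  IN={b:3; rest ⊤}  OUT={b:3, d:3; rest ⊤}
  B9:  IN={b:3, d:3; rest ⊤}  OUT={b:3, c:6, d:3, f:6; rest ⊤}

Merge at B7: IN[B7] = OUT[B6] = {a: ⊤, b: 3, c: ⊤, d: ⊤, e: ⊤, f: ⊤}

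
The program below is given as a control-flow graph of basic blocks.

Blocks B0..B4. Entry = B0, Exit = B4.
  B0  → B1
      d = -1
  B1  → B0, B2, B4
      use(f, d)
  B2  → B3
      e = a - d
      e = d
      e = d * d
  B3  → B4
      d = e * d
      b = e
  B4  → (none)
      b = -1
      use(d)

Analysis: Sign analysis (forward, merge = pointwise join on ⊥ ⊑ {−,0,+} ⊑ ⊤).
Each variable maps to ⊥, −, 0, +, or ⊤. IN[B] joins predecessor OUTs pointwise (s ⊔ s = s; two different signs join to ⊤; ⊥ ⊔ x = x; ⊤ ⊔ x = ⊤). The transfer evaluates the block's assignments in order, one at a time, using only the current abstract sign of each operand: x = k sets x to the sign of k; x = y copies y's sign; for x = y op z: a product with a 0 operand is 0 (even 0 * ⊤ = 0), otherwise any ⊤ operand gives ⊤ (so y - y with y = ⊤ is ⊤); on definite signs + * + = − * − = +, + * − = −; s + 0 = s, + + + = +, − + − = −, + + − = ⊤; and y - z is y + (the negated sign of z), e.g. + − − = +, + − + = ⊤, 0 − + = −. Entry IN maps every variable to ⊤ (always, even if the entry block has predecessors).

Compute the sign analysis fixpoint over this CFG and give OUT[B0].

Per-block solution:
  B0: | IN=(all ⊤) | OUT={d:-; rest ⊤}
  B1: | IN={d:-; rest ⊤} | OUT={d:-; rest ⊤}
  B2: | IN={d:-; rest ⊤} | OUT={d:-, e:+; rest ⊤}
  B3: | IN={d:-, e:+; rest ⊤} | OUT={b:+, d:-, e:+; rest ⊤}
  B4: | IN={d:-; rest ⊤} | OUT={b:-, d:-; rest ⊤}

Merge at B0 (entry node, so the boundary value (all ⊤) is joined with the incoming edge(s)): IN[B0] = (all ⊤) ⊔ OUT[B1] = {a: ⊤, b: ⊤, c: ⊤, d: ⊤, e: ⊤, f: ⊤}
Applying B0's transfer function to that IN value gives OUT[B0] (row B0 above).

Answer: {a: ⊤, b: ⊤, c: ⊤, d: -, e: ⊤, f: ⊤}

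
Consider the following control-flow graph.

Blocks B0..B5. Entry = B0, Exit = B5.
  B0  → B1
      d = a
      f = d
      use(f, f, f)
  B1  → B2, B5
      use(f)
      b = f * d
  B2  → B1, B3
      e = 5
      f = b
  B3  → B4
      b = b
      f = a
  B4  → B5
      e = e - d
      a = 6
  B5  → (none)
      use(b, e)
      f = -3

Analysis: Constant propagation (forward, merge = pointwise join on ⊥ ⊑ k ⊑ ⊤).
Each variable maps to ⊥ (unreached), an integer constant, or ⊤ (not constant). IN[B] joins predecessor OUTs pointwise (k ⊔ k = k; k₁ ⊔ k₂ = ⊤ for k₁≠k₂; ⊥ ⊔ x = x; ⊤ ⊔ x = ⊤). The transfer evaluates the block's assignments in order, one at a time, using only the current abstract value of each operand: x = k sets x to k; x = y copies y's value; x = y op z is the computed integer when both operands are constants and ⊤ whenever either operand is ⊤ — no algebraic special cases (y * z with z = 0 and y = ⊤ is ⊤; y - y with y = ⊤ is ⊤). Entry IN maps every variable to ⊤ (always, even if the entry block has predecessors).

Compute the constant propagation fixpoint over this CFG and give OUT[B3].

Answer: {a: ⊤, b: ⊤, c: ⊤, d: ⊤, e: 5, f: ⊤}

Working:
Converged values:
  B0:   IN=(all ⊤)   OUT=(all ⊤)
  B1:   IN=(all ⊤)   OUT=(all ⊤)
  B2:   IN=(all ⊤)   OUT={e:5; rest ⊤}
  B3:   IN={e:5; rest ⊤}   OUT={e:5; rest ⊤}
  B4:   IN={e:5; rest ⊤}   OUT={a:6; rest ⊤}
  B5:   IN=(all ⊤)   OUT={f:-3; rest ⊤}

Merge at B3: IN[B3] = OUT[B2] = {a: ⊤, b: ⊤, c: ⊤, d: ⊤, e: 5, f: ⊤}
Applying B3's transfer function to that IN value gives OUT[B3] (row B3 above).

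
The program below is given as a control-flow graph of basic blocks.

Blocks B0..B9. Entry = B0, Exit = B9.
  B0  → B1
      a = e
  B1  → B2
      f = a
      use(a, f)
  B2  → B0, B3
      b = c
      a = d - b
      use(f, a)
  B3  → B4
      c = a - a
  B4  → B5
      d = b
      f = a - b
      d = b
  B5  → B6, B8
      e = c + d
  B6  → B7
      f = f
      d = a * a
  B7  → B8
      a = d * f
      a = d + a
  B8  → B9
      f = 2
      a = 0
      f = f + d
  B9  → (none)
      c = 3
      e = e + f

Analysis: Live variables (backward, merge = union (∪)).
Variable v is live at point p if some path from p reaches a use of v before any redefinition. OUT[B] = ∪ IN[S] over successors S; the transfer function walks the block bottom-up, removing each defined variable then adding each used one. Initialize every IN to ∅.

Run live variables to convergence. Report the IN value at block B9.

Answer: {e, f}

Working:
Fixpoint table:
  B0: | IN={c, d, e} | OUT={a, c, d, e}
  B1: | IN={a, c, d, e} | OUT={c, d, e, f}
  B2: | IN={c, d, e, f} | OUT={a, b, c, d, e}
  B3: | IN={a, b} | OUT={a, b, c}
  B4: | IN={a, b, c} | OUT={a, c, d, f}
  B5: | IN={a, c, d, f} | OUT={a, d, e, f}
  B6: | IN={a, e, f} | OUT={d, e, f}
  B7: | IN={d, e, f} | OUT={d, e}
  B8: | IN={d, e} | OUT={e, f}
  B9: | IN={e, f} | OUT={}

B9 is the boundary node: OUT[B9] = {}
Applying B9's transfer function to that OUT value gives IN[B9] (row B9 above).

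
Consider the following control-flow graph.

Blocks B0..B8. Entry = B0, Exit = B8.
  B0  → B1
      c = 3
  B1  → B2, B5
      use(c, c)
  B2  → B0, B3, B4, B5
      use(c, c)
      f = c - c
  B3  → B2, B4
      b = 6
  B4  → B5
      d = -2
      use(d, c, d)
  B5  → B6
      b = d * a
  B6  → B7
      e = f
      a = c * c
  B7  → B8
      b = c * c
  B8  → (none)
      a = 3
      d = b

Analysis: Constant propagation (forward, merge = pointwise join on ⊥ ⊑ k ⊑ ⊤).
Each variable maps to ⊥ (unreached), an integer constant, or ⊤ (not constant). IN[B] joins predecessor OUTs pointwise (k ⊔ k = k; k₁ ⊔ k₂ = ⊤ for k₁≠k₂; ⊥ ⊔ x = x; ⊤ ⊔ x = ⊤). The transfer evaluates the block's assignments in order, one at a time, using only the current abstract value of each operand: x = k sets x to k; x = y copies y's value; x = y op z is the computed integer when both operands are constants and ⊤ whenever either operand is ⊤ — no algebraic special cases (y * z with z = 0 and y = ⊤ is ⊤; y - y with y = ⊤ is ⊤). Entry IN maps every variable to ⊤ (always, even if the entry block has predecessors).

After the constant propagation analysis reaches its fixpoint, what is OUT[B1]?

Fixpoint table:
  B0: | IN=(all ⊤) | OUT={c:3; rest ⊤}
  B1: | IN={c:3; rest ⊤} | OUT={c:3; rest ⊤}
  B2: | IN={c:3; rest ⊤} | OUT={c:3, f:0; rest ⊤}
  B3: | IN={c:3, f:0; rest ⊤} | OUT={b:6, c:3, f:0; rest ⊤}
  B4: | IN={c:3, f:0; rest ⊤} | OUT={c:3, d:-2, f:0; rest ⊤}
  B5: | IN={c:3; rest ⊤} | OUT={c:3; rest ⊤}
  B6: | IN={c:3; rest ⊤} | OUT={a:9, c:3; rest ⊤}
  B7: | IN={a:9, c:3; rest ⊤} | OUT={a:9, b:9, c:3; rest ⊤}
  B8: | IN={a:9, b:9, c:3; rest ⊤} | OUT={a:3, b:9, c:3, d:9; rest ⊤}

Merge at B1: IN[B1] = OUT[B0] = {a: ⊤, b: ⊤, c: 3, d: ⊤, e: ⊤, f: ⊤}
Applying B1's transfer function to that IN value gives OUT[B1] (row B1 above).

Answer: {a: ⊤, b: ⊤, c: 3, d: ⊤, e: ⊤, f: ⊤}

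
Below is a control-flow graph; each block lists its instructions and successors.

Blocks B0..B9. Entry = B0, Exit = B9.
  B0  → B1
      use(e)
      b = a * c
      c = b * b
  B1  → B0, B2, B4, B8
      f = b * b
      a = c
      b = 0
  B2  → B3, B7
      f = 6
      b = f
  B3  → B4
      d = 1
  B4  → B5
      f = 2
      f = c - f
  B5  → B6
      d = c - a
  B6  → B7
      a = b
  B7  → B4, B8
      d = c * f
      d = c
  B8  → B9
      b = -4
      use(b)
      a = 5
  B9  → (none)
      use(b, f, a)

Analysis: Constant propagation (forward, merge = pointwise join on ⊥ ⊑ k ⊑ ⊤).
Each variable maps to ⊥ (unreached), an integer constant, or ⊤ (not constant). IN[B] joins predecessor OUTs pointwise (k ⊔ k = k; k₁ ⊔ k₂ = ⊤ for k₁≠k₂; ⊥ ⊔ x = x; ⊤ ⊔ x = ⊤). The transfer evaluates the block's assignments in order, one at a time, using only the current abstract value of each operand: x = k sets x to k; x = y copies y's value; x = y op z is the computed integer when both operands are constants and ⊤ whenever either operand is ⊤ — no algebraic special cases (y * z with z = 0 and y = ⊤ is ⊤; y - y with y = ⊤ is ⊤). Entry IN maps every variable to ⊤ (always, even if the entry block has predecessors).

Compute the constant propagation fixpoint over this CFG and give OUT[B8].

Per-block solution:
  B0: | IN=(all ⊤) | OUT=(all ⊤)
  B1: | IN=(all ⊤) | OUT={b:0; rest ⊤}
  B2: | IN={b:0; rest ⊤} | OUT={b:6, f:6; rest ⊤}
  B3: | IN={b:6, f:6; rest ⊤} | OUT={b:6, d:1, f:6; rest ⊤}
  B4: | IN=(all ⊤) | OUT=(all ⊤)
  B5: | IN=(all ⊤) | OUT=(all ⊤)
  B6: | IN=(all ⊤) | OUT=(all ⊤)
  B7: | IN=(all ⊤) | OUT=(all ⊤)
  B8: | IN=(all ⊤) | OUT={a:5, b:-4; rest ⊤}
  B9: | IN={a:5, b:-4; rest ⊤} | OUT={a:5, b:-4; rest ⊤}

Merge at B8: IN[B8] = OUT[B1] ⊔ OUT[B7] = {a: ⊤, b: ⊤, c: ⊤, d: ⊤, e: ⊤, f: ⊤}
Applying B8's transfer function to that IN value gives OUT[B8] (row B8 above).

Answer: {a: 5, b: -4, c: ⊤, d: ⊤, e: ⊤, f: ⊤}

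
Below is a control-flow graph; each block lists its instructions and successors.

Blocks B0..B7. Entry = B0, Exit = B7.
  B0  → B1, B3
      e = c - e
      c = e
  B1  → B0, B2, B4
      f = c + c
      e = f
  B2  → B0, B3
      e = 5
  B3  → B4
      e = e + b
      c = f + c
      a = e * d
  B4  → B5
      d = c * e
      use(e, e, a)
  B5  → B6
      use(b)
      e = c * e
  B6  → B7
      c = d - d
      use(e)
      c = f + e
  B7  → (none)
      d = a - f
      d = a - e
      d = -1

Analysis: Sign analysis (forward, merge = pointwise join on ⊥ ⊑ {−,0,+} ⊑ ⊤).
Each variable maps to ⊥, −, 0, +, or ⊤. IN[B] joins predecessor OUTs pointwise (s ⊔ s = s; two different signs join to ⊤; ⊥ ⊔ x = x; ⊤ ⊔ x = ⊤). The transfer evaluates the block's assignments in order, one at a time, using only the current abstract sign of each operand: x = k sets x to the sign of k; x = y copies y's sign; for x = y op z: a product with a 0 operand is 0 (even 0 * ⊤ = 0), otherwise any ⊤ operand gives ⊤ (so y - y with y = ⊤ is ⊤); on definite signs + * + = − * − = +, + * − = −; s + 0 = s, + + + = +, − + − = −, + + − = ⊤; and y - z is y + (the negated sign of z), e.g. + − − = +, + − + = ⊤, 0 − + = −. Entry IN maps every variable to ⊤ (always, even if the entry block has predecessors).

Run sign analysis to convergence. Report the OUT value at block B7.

Converged values:
  B0: | IN=(all ⊤) | OUT=(all ⊤)
  B1: | IN=(all ⊤) | OUT=(all ⊤)
  B2: | IN=(all ⊤) | OUT={e:+; rest ⊤}
  B3: | IN=(all ⊤) | OUT=(all ⊤)
  B4: | IN=(all ⊤) | OUT=(all ⊤)
  B5: | IN=(all ⊤) | OUT=(all ⊤)
  B6: | IN=(all ⊤) | OUT=(all ⊤)
  B7: | IN=(all ⊤) | OUT={d:-; rest ⊤}

Merge at B7: IN[B7] = OUT[B6] = {a: ⊤, b: ⊤, c: ⊤, d: ⊤, e: ⊤, f: ⊤}
Applying B7's transfer function to that IN value gives OUT[B7] (row B7 above).

Answer: {a: ⊤, b: ⊤, c: ⊤, d: -, e: ⊤, f: ⊤}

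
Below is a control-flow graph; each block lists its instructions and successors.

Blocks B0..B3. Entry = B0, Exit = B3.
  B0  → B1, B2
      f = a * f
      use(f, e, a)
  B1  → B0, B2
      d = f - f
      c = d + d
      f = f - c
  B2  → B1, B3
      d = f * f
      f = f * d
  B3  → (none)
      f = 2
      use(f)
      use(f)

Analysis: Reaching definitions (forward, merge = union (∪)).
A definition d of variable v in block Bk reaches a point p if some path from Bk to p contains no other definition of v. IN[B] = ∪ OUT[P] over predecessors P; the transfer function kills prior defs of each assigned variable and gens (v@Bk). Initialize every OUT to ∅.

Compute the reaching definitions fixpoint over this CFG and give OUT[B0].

Answer: {c@B1, d@B1, f@B0}

Derivation:
Fixpoint table:
  B0: | IN={c@B1, d@B1, f@B1} | OUT={c@B1, d@B1, f@B0}
  B1: | IN={c@B1, d@B1, d@B2, f@B0, f@B2} | OUT={c@B1, d@B1, f@B1}
  B2: | IN={c@B1, d@B1, f@B0, f@B1} | OUT={c@B1, d@B2, f@B2}
  B3: | IN={c@B1, d@B2, f@B2} | OUT={c@B1, d@B2, f@B3}

Merge at B0 (entry node, so the boundary value {} is joined with the incoming edge(s)): IN[B0] = {} ⊔ OUT[B1] = {c@B1, d@B1, f@B1}
Applying B0's transfer function to that IN value gives OUT[B0] (row B0 above).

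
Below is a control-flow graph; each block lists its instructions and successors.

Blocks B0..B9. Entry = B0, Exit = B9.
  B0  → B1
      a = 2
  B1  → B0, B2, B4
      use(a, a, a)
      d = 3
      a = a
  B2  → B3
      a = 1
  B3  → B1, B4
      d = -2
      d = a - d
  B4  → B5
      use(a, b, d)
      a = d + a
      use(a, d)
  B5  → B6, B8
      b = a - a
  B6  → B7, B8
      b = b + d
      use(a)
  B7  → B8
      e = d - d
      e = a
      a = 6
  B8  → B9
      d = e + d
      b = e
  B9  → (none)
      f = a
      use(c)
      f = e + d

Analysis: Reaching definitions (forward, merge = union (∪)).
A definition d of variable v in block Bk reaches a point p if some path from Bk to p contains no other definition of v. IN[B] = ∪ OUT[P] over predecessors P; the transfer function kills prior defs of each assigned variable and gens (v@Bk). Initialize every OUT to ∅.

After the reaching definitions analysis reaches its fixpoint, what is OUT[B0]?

Answer: {a@B0, d@B1}

Working:
Per-block solution:
  B0:  IN={a@B1, d@B1}  OUT={a@B0, d@B1}
  B1:  IN={a@B0, a@B2, d@B1, d@B3}  OUT={a@B1, d@B1}
  B2:  IN={a@B1, d@B1}  OUT={a@B2, d@B1}
  B3:  IN={a@B2, d@B1}  OUT={a@B2, d@B3}
  B4:  IN={a@B1, a@B2, d@B1, d@B3}  OUT={a@B4, d@B1, d@B3}
  B5:  IN={a@B4, d@B1, d@B3}  OUT={a@B4, b@B5, d@B1, d@B3}
  B6:  IN={a@B4, b@B5, d@B1, d@B3}  OUT={a@B4, b@B6, d@B1, d@B3}
  B7:  IN={a@B4, b@B6, d@B1, d@B3}  OUT={a@B7, b@B6, d@B1, d@B3, e@B7}
  B8:  IN={a@B4, a@B7, b@B5, b@B6, d@B1, d@B3, e@B7}  OUT={a@B4, a@B7, b@B8, d@B8, e@B7}
  B9:  IN={a@B4, a@B7, b@B8, d@B8, e@B7}  OUT={a@B4, a@B7, b@B8, d@B8, e@B7, f@B9}

Merge at B0 (entry node, so the boundary value {} is joined with the incoming edge(s)): IN[B0] = {} ⊔ OUT[B1] = {a@B1, d@B1}
Applying B0's transfer function to that IN value gives OUT[B0] (row B0 above).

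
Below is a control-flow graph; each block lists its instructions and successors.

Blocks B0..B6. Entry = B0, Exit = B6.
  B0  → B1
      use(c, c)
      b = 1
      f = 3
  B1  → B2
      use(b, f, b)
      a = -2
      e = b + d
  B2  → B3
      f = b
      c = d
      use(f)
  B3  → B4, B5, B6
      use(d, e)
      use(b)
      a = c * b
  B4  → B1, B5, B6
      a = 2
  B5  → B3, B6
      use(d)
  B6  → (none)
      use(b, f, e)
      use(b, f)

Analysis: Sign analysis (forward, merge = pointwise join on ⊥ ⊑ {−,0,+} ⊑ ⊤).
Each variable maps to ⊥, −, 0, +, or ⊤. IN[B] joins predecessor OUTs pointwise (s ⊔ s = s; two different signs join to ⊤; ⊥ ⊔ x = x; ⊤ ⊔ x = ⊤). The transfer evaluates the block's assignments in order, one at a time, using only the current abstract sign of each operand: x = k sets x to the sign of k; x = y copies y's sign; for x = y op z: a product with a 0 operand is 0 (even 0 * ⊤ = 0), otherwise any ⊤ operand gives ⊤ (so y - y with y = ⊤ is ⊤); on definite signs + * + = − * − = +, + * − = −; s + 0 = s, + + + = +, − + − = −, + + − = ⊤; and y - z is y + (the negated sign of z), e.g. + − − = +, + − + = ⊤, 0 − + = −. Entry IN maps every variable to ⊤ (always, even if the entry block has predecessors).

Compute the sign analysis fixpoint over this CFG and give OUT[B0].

Answer: {a: ⊤, b: +, c: ⊤, d: ⊤, e: ⊤, f: +}

Derivation:
Per-block solution:
  B0:  IN=(all ⊤)  OUT={b:+, f:+; rest ⊤}
  B1:  IN={b:+, f:+; rest ⊤}  OUT={a:-, b:+, f:+; rest ⊤}
  B2:  IN={a:-, b:+, f:+; rest ⊤}  OUT={a:-, b:+, f:+; rest ⊤}
  B3:  IN={b:+, f:+; rest ⊤}  OUT={b:+, f:+; rest ⊤}
  B4:  IN={b:+, f:+; rest ⊤}  OUT={a:+, b:+, f:+; rest ⊤}
  B5:  IN={b:+, f:+; rest ⊤}  OUT={b:+, f:+; rest ⊤}
  B6:  IN={b:+, f:+; rest ⊤}  OUT={b:+, f:+; rest ⊤}

B0 is the boundary node: IN[B0] = {a: ⊤, b: ⊤, c: ⊤, d: ⊤, e: ⊤, f: ⊤}
Applying B0's transfer function to that IN value gives OUT[B0] (row B0 above).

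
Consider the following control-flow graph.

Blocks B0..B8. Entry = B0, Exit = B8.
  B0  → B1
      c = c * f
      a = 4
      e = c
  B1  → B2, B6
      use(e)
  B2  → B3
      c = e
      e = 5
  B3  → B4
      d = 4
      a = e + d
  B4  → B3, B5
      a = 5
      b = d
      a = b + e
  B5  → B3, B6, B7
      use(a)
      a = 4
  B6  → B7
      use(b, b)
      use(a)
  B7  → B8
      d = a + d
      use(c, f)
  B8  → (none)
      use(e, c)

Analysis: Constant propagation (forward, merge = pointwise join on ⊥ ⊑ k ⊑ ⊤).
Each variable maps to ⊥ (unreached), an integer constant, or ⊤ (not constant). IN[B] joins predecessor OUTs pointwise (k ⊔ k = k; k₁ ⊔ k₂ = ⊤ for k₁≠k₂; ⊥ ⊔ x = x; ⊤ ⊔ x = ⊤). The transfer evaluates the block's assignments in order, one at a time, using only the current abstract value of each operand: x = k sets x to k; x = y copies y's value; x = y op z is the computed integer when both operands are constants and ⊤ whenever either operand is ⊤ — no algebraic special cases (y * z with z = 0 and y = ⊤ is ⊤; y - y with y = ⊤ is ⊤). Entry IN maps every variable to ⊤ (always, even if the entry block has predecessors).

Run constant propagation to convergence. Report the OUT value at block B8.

Per-block solution:
  B0:   IN=(all ⊤)   OUT={a:4; rest ⊤}
  B1:   IN={a:4; rest ⊤}   OUT={a:4; rest ⊤}
  B2:   IN={a:4; rest ⊤}   OUT={a:4, e:5; rest ⊤}
  B3:   IN={e:5; rest ⊤}   OUT={a:9, d:4, e:5; rest ⊤}
  B4:   IN={a:9, d:4, e:5; rest ⊤}   OUT={a:9, b:4, d:4, e:5; rest ⊤}
  B5:   IN={a:9, b:4, d:4, e:5; rest ⊤}   OUT={a:4, b:4, d:4, e:5; rest ⊤}
  B6:   IN={a:4; rest ⊤}   OUT={a:4; rest ⊤}
  B7:   IN={a:4; rest ⊤}   OUT={a:4; rest ⊤}
  B8:   IN={a:4; rest ⊤}   OUT={a:4; rest ⊤}

Merge at B8: IN[B8] = OUT[B7] = {a: 4, b: ⊤, c: ⊤, d: ⊤, e: ⊤, f: ⊤}
Applying B8's transfer function to that IN value gives OUT[B8] (row B8 above).

Answer: {a: 4, b: ⊤, c: ⊤, d: ⊤, e: ⊤, f: ⊤}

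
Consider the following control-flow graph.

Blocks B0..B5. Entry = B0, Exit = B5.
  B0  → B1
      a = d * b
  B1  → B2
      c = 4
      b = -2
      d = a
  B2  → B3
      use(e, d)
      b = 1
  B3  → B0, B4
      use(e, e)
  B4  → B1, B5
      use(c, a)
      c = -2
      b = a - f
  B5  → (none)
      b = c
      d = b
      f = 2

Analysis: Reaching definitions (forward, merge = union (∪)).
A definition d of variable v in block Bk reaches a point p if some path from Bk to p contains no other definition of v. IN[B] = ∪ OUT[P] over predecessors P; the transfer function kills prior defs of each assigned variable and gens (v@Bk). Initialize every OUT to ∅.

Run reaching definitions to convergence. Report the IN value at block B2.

Fixpoint table:
  B0: | IN={a@B0, b@B2, c@B1, d@B1} | OUT={a@B0, b@B2, c@B1, d@B1}
  B1: | IN={a@B0, b@B2, b@B4, c@B1, c@B4, d@B1} | OUT={a@B0, b@B1, c@B1, d@B1}
  B2: | IN={a@B0, b@B1, c@B1, d@B1} | OUT={a@B0, b@B2, c@B1, d@B1}
  B3: | IN={a@B0, b@B2, c@B1, d@B1} | OUT={a@B0, b@B2, c@B1, d@B1}
  B4: | IN={a@B0, b@B2, c@B1, d@B1} | OUT={a@B0, b@B4, c@B4, d@B1}
  B5: | IN={a@B0, b@B4, c@B4, d@B1} | OUT={a@B0, b@B5, c@B4, d@B5, f@B5}

Merge at B2: IN[B2] = OUT[B1] = {a@B0, b@B1, c@B1, d@B1}

Answer: {a@B0, b@B1, c@B1, d@B1}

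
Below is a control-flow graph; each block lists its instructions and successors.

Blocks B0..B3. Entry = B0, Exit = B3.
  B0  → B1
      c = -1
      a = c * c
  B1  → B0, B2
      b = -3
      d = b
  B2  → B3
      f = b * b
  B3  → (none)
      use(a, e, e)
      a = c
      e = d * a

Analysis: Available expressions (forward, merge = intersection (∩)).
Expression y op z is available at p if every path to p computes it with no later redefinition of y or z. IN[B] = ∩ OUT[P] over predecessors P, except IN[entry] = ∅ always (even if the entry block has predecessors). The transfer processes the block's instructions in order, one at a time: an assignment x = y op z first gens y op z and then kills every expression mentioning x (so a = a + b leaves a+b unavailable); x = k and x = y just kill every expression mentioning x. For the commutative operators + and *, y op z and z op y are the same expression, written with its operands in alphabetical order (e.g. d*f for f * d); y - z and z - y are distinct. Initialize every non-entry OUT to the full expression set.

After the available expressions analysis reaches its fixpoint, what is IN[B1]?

Converged values:
  B0:   IN={}   OUT={c*c}
  B1:   IN={c*c}   OUT={c*c}
  B2:   IN={c*c}   OUT={b*b, c*c}
  B3:   IN={b*b, c*c}   OUT={a*d, b*b, c*c}

Merge at B1: IN[B1] = OUT[B0] = {c*c}

Answer: {c*c}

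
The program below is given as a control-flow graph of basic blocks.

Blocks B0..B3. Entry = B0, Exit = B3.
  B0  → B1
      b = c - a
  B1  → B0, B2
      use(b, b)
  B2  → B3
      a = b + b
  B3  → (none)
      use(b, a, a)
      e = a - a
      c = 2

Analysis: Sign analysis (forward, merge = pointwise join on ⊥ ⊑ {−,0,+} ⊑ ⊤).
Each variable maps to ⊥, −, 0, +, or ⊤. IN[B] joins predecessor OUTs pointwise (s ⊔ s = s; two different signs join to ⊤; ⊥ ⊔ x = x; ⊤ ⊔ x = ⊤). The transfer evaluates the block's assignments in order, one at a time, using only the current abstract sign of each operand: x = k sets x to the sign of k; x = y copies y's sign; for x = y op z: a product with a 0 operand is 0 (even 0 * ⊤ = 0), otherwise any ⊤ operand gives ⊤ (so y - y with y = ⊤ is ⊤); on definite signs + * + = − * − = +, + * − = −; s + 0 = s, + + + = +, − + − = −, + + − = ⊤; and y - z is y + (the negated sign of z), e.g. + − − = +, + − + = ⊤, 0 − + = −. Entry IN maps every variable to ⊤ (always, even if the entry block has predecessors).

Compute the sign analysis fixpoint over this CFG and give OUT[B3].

Answer: {a: ⊤, b: ⊤, c: +, d: ⊤, e: ⊤, f: ⊤}

Derivation:
Fixpoint table:
  B0:  IN=(all ⊤)  OUT=(all ⊤)
  B1:  IN=(all ⊤)  OUT=(all ⊤)
  B2:  IN=(all ⊤)  OUT=(all ⊤)
  B3:  IN=(all ⊤)  OUT={c:+; rest ⊤}

Merge at B3: IN[B3] = OUT[B2] = {a: ⊤, b: ⊤, c: ⊤, d: ⊤, e: ⊤, f: ⊤}
Applying B3's transfer function to that IN value gives OUT[B3] (row B3 above).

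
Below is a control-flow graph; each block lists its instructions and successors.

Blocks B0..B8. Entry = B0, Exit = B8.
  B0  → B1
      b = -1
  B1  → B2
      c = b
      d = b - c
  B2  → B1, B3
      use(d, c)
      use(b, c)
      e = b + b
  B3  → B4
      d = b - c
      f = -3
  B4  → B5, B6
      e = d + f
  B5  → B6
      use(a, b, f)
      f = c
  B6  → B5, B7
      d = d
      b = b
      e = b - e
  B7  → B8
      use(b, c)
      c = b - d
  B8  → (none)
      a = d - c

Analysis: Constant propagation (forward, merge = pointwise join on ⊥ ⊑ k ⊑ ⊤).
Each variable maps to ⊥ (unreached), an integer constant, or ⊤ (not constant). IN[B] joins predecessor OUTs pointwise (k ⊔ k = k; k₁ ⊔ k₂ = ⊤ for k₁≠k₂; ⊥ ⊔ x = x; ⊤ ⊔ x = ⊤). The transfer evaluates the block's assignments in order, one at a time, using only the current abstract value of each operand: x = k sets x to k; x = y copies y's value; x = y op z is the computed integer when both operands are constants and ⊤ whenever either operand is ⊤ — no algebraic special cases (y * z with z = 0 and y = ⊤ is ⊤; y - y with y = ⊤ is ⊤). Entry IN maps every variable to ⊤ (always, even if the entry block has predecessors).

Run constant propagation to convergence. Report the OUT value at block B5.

Answer: {a: ⊤, b: -1, c: -1, d: 0, e: ⊤, f: -1}

Derivation:
Converged values:
  B0: | IN=(all ⊤) | OUT={b:-1; rest ⊤}
  B1: | IN={b:-1; rest ⊤} | OUT={b:-1, c:-1, d:0; rest ⊤}
  B2: | IN={b:-1, c:-1, d:0; rest ⊤} | OUT={b:-1, c:-1, d:0, e:-2; rest ⊤}
  B3: | IN={b:-1, c:-1, d:0, e:-2; rest ⊤} | OUT={b:-1, c:-1, d:0, e:-2, f:-3; rest ⊤}
  B4: | IN={b:-1, c:-1, d:0, e:-2, f:-3; rest ⊤} | OUT={b:-1, c:-1, d:0, e:-3, f:-3; rest ⊤}
  B5: | IN={b:-1, c:-1, d:0; rest ⊤} | OUT={b:-1, c:-1, d:0, f:-1; rest ⊤}
  B6: | IN={b:-1, c:-1, d:0; rest ⊤} | OUT={b:-1, c:-1, d:0; rest ⊤}
  B7: | IN={b:-1, c:-1, d:0; rest ⊤} | OUT={b:-1, c:-1, d:0; rest ⊤}
  B8: | IN={b:-1, c:-1, d:0; rest ⊤} | OUT={a:1, b:-1, c:-1, d:0; rest ⊤}

Merge at B5: IN[B5] = OUT[B4] ⊔ OUT[B6] = {a: ⊤, b: -1, c: -1, d: 0, e: ⊤, f: ⊤}
Applying B5's transfer function to that IN value gives OUT[B5] (row B5 above).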